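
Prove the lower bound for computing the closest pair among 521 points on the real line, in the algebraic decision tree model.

Reduction from element distinctness: given 521 reals, the closest-pair distance is 0 iff two are equal. Element distinctness has an Omega(n log n) lower bound in the algebraic decision tree model (Ben-Or). Therefore closest pair on a line also requires Omega(n log n). Sorting then a linear scan achieves this.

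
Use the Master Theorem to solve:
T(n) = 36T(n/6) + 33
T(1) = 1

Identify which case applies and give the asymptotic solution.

a=36, b=6, f(n)=33.
log_6(36) = 2 > 0.
Since f(n) = O(n^0) is polynomially smaller than n^2, Case 1 applies.
T(n) = Theta(n^2).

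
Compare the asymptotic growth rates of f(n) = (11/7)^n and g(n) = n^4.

f(n) = (11/7)^n grows faster: (11/7)^n is exponential with base 11/7 > 1, dominating every polynomial.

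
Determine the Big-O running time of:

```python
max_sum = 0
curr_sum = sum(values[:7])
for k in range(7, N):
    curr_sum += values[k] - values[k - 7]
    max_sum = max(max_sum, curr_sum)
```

Time complexity: O(n).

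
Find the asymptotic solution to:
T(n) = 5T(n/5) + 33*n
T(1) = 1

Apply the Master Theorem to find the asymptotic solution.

a=5, b=5, f(n)=33*n. log_5(5) = 1. Case 2: T(n) = O(n log n).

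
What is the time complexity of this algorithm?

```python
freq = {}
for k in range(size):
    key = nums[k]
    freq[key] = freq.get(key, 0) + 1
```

Time complexity: O(n).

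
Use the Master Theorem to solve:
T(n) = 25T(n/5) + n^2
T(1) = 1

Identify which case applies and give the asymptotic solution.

a=25, b=5, f(n)=n^2.
log_5(25) = 2, so n^(log_b(a)) = n^2.
f(n) = Theta(n^2), so Case 2 applies.
T(n) = Theta(n^2 log n).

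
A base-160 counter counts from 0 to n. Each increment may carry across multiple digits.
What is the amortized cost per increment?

Digit at position i changes every 160^i increments. Total digit changes over n increments: n * 160/(160-1) = O(n). Amortized: O(1).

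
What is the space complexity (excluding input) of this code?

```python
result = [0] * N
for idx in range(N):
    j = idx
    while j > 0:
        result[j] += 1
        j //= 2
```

Space complexity: O(n).
Auxiliary storage grows linearly with the input size n in the worst case.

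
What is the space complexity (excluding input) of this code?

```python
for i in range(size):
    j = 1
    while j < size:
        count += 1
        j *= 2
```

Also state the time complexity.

Space complexity: O(1).
Only a constant amount of auxiliary storage is used; nothing grows with n.
Time complexity: O(n log n).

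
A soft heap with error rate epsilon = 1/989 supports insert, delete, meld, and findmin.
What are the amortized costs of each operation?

Soft heaps (Chazelle) allow up to an epsilon = 1/989 fraction of elements to have corrupted (raised) keys. Insert is O(log(1/epsilon)) = O(log 989) amortized -- the structure maintains heap-ordered binary trees of rank bounded by O(log(1/epsilon)). Meld concatenates root lists: O(1) amortized. Delete and findmin are O(1) amortized.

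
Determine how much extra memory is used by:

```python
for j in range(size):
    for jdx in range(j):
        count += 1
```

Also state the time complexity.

Space complexity: O(1).
Only a constant amount of auxiliary storage is used; nothing grows with n.
Time complexity: O(n^2).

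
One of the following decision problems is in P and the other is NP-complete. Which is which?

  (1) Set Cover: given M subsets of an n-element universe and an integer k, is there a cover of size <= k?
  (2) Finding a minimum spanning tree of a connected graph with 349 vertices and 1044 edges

(1) is NP-complete: one of Karp's 21 NP-complete problems (with k part of the input).
(2) is P: Kruskal's / Prim's algorithms run in polynomial time.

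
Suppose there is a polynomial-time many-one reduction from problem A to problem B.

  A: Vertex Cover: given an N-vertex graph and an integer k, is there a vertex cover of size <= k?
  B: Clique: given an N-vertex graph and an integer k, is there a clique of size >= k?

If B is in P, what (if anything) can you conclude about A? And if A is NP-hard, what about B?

A poly-time reduction A <=_p B means any A-instance can be transformed to a B-instance in poly time.
If B is in P: compose the reduction with B's poly-time algorithm to solve A in poly time, so A is in P.
If A is NP-hard: every NP problem reduces to A, which reduces to B; composing reductions, every NP problem reduces to B, so B is NP-hard.
(Here in fact A is NP-complete and B is NP-complete.)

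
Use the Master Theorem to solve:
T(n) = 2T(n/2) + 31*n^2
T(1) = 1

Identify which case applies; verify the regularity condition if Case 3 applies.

a=2, b=2, f(n)=31*n^2.
log_2(2) = 1 < 2.
f(n) = Omega(n^(1+epsilon)) for some epsilon > 0, so Case 3 is the candidate.
Regularity: a*f(n/b) = 2*31*(n/2)^2 = (2/4)*31*n^2 <= c*f(n) with c = 2/4 < 1. Satisfied.
Case 3: T(n) = Theta(n^2).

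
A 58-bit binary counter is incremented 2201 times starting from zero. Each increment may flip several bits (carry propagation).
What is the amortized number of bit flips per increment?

Bit i flips on every 2^i-th increment, so over 2201 increments bit i flips floor(2201/2^i) times. Summing over i: total flips < 2 * 2201. Amortized: < 2 = O(1) per increment.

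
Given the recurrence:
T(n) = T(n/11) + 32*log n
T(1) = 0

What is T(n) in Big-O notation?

Each of the log_11(n) levels adds O(log n). T(n) = O(log^2 n).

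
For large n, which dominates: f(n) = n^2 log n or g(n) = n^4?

g(n) = n^4 grows faster: n^4 / (n^2 log n) = n^2/log n -> infinity.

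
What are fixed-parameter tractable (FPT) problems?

A problem parameterized by k is FPT if it can be solved in time f(k) * n^O(1), where f is any computable function of k alone. Vertex Cover parameterized by solution size k is FPT: O(2^k * n). The W-hierarchy (W[1], W[2], ...) classifies parameterized problems by hardness; Clique parameterized by clique size is W[1]-complete.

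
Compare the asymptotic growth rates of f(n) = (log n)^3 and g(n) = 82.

f(n) = (log n)^3 grows faster: any unbounded function dominates a constant.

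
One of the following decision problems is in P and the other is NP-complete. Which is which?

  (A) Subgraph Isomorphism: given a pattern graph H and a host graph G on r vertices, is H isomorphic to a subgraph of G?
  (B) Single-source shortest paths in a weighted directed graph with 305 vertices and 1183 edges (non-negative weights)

(A) is NP-complete: generalizes Clique and Hamiltonian Path (pattern size is part of the input).
(B) is P: Dijkstra's algorithm runs in O((V+E) log V).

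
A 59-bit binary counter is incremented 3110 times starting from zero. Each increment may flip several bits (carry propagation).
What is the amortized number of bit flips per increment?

Bit i flips on every 2^i-th increment, so over 3110 increments bit i flips floor(3110/2^i) times. Summing over i: total flips < 2 * 3110. Amortized: < 2 = O(1) per increment.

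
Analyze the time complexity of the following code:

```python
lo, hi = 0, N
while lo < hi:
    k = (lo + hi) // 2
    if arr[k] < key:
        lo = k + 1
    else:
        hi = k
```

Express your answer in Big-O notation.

Time complexity: O(log n).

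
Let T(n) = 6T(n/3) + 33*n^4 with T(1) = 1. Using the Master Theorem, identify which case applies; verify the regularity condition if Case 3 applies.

a=6, b=3, f(n)=33*n^4.
log_3(6) = 1.631 < 4.
f(n) = Omega(n^(1.631+epsilon)) for some epsilon > 0, so Case 3 is the candidate.
Regularity: a*f(n/b) = 6*33*(n/3)^4 = (6/81)*33*n^4 <= c*f(n) with c = 6/81 < 1. Satisfied.
Case 3: T(n) = Theta(n^4).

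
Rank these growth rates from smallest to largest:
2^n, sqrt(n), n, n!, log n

Ordered by growth rate: log n < sqrt(n) < n < 2^n < n!.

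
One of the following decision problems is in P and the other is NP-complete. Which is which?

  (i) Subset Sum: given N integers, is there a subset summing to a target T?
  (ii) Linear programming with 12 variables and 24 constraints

(i) is NP-complete: one of Karp's 21 NP-complete problems.
(ii) is P: the ellipsoid and interior-point methods run in polynomial time.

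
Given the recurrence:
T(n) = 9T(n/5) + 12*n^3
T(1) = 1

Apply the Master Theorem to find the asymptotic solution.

a=9, b=5, f(n)=12*n^3. log_5(9) = 1.365 < 3. Case 3: T(n) = O(n^3).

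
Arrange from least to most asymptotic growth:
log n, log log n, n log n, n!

Ordered by growth rate: log log n < log n < n log n < n!.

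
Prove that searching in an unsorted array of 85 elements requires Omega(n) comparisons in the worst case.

An adversary can always place the target in the last position checked. Until all 85 positions are examined, the target might be in any unchecked position. Therefore 85 comparisons are necessary.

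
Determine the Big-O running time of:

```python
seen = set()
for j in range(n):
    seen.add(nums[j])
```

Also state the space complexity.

Time complexity: O(n).
Space complexity: O(n).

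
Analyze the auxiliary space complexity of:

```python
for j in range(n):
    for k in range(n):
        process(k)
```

Space complexity: O(1).
Only a constant amount of auxiliary storage is used; nothing grows with n.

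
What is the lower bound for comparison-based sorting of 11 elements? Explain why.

A comparison-based sorting algorithm corresponds to a decision tree. With 11! possible permutations, the tree has 11! leaves. The height is at least log_2(11!) = Omega(n log n) by Stirling's approximation.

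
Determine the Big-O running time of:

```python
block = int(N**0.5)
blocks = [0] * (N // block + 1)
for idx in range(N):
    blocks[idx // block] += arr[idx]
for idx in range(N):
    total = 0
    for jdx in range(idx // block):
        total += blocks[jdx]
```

Time complexity: O(n * sqrt(n)).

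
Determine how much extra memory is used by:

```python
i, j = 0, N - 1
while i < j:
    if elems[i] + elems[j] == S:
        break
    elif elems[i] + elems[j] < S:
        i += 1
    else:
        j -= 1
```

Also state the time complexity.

Space complexity: O(1).
Only a constant amount of auxiliary storage is used; nothing grows with n.
Time complexity: O(n).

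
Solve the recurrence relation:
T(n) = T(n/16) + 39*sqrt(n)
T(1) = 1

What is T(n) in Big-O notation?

Each level contributes sqrt(n/16^k). Geometric series with ratio 1/sqrt(16) < 1 sums to O(sqrt(n)).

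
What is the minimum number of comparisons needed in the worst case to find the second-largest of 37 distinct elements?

Lower bound: finding the max needs 37-1 comparisons. By the adversary weight-doubling argument, the max must personally win >= ceil(log_2(37)) = 6 comparisons; the 2nd-largest is among those 6 losers, needing 6-1 more comparisons. Total >= 37-1 + 6-1 = 41. A balanced knockout tournament achieves this.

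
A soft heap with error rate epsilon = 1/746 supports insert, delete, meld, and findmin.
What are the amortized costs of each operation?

Soft heaps (Chazelle) allow up to an epsilon = 1/746 fraction of elements to have corrupted (raised) keys. Insert is O(log(1/epsilon)) = O(log 746) amortized -- the structure maintains heap-ordered binary trees of rank bounded by O(log(1/epsilon)). Meld concatenates root lists: O(1) amortized. Delete and findmin are O(1) amortized.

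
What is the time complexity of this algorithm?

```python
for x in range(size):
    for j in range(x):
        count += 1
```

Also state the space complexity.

Time complexity: O(n^2).
Space complexity: O(1).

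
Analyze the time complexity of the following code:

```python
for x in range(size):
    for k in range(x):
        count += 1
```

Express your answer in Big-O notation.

Time complexity: O(n^2).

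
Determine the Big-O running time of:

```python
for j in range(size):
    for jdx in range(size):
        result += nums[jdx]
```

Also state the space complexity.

Time complexity: O(n^2).
Space complexity: O(1).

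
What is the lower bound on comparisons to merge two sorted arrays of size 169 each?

To merge two sorted arrays of size 169, we need at least 337 comparisons in the worst case. An adversary can force every element to be compared.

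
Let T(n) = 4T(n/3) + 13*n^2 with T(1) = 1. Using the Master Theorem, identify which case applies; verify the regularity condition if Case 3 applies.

a=4, b=3, f(n)=13*n^2.
log_3(4) = 1.262 < 2.
f(n) = Omega(n^(1.262+epsilon)) for some epsilon > 0, so Case 3 is the candidate.
Regularity: a*f(n/b) = 4*13*(n/3)^2 = (4/9)*13*n^2 <= c*f(n) with c = 4/9 < 1. Satisfied.
Case 3: T(n) = Theta(n^2).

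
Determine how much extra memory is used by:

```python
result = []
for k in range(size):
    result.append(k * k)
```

Space complexity: O(n).
Auxiliary storage grows linearly with the input size n in the worst case.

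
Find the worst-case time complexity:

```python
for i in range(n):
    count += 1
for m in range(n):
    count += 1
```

Time complexity: O(n).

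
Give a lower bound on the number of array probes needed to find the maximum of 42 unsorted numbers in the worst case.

Adversary: any unprobed cell could hold a value larger than everything seen so far. If fewer than 42 cells are probed, the adversary places the max in an unprobed cell. So all 42 cells must be examined; together with 42-1 comparisons this is tight.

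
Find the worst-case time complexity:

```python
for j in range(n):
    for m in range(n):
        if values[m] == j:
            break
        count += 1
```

Time complexity: O(n^2).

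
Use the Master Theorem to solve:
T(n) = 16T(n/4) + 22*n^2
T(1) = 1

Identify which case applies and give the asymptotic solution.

a=16, b=4, f(n)=22*n^2.
log_4(16) = 2, so n^(log_b(a)) = n^2.
f(n) = Theta(n^2), so Case 2 applies.
T(n) = Theta(n^2 log n).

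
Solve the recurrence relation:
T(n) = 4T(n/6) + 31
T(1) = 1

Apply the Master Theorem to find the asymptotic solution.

a=4, b=6, f(n)=31. log_6(4) = 0.7737. Case 1 of Master Theorem: T(n) = O(n^0.7737).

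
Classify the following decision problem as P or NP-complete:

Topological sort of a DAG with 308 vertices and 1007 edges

This problem is in P: DFS-based topological sort runs in O(V+E).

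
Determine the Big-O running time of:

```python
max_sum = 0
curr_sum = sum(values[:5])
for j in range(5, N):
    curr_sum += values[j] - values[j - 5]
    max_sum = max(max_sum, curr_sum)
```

Time complexity: O(n).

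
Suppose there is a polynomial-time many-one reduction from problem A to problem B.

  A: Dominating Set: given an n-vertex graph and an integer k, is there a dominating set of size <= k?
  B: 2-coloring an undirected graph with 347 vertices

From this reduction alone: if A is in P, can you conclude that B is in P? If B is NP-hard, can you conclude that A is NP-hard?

A poly-time reduction A <=_p B transfers tractability DOWN (B easy => A easy) and hardness UP (A hard => B hard), not the reverse.
From A in P, the reduction alone does NOT give B in P: any problem in P trivially reduces to SAT, yet SAT is not known to be in P.
From B NP-hard, the reduction alone does NOT give A NP-hard: again, easy problems reduce to hard ones.
(Here in fact A is NP-complete and B is in P, so no such reduction is known -- its existence would imply P = NP; the analysis concerns only what the assumed reduction would or would not let you conclude.)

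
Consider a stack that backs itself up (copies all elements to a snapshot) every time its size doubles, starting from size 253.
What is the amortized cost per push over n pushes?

Backups occur at sizes 253, 506, 1012, ..., copying 253 + 506 + 1012 + ... <= 2n elements total (geometric series). Spread over n pushes, the amortized backup cost is O(1) per push.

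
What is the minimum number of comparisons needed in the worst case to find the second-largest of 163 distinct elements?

Lower bound: finding the max needs 163-1 comparisons. By the adversary weight-doubling argument, the max must personally win >= ceil(log_2(163)) = 8 comparisons; the 2nd-largest is among those 8 losers, needing 8-1 more comparisons. Total >= 163-1 + 8-1 = 169. A balanced knockout tournament achieves this.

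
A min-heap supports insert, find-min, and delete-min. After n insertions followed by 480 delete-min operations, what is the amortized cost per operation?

Insert takes O(log n) worst case. Delete-min takes O(log n). Over a sequence of n inserts and 480 delete-mins, total cost is O((n + 480) log n). Amortized per operation: O(log n).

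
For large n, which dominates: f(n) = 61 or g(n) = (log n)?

g(n) = (log n) grows faster: any unbounded function dominates a constant.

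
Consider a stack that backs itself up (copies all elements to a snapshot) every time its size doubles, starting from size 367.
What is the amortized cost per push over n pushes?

Backups occur at sizes 367, 734, 1468, ..., copying 367 + 734 + 1468 + ... <= 2n elements total (geometric series). Spread over n pushes, the amortized backup cost is O(1) per push.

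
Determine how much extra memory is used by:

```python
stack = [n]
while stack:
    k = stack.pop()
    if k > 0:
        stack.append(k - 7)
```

Space complexity: O(1).
Only a constant amount of auxiliary storage is used; nothing grows with n.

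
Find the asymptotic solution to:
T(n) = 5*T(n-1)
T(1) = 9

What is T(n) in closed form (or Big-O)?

Each step multiplies by 5. T(n) = T(1)*5^(n-1) = 9*5^(n-1).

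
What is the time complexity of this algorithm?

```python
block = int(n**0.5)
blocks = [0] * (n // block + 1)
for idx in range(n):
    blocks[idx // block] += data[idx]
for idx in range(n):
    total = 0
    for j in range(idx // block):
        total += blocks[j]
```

Time complexity: O(n * sqrt(n)).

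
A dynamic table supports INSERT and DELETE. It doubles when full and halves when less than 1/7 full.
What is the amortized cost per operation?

Using potential function Phi = |2*num_items - table_size| when load > 1/2, and Phi = table_size/2 - num_items otherwise. The gap of 1/7 vs 1/2 for shrinking prevents thrashing. Both insert and delete have O(1) amortized cost.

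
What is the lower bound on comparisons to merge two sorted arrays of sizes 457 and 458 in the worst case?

Adversary: with |457 - 458| <= 1 the inputs can be fully interleaved so that every adjacent pair in the merged output comes from different arrays. Then each of the 914 adjacent pairs must be directly compared, or the algorithm cannot determine their relative order. Standard merge meets this bound.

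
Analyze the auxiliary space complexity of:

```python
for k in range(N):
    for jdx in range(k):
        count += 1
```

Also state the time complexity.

Space complexity: O(1).
Only a constant amount of auxiliary storage is used; nothing grows with n.
Time complexity: O(n^2).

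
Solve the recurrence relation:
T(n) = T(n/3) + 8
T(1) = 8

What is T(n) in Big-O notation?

Each step divides n by 3 and adds 8. After log_3(n) steps, T(n) = O(log n).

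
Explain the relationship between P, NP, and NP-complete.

P: solvable in polynomial time. NP: verifiable in polynomial time. NP-complete: in NP and at least as hard as every problem in NP (via polynomial reduction). P is a subset of NP. If any NP-complete problem is in P, then P = NP.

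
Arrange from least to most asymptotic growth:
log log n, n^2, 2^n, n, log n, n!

Ordered by growth rate: log log n < log n < n < n^2 < 2^n < n!.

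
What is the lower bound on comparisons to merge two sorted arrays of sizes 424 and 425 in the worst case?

Adversary: with |424 - 425| <= 1 the inputs can be fully interleaved so that every adjacent pair in the merged output comes from different arrays. Then each of the 848 adjacent pairs must be directly compared, or the algorithm cannot determine their relative order. Standard merge meets this bound.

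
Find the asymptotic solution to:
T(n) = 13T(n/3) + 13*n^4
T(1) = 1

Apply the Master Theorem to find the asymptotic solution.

a=13, b=3, f(n)=13*n^4. log_3(13) = 2.335 < 4. Case 3: T(n) = O(n^4).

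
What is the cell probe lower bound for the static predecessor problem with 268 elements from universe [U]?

The Patrascu-Thorup lower bound shows any data structure on n = 268 elements using O(n * polylog(n)) space requires Omega(log log U) query time. van Emde Boas trees achieve O(log log U) with O(U) space.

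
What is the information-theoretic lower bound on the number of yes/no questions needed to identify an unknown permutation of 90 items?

There are 90! = 1485715964481761497309522733620825737885569961284688766942216863704985393094065876545992131370884059645617234469978112000000000000000000000 permutations. Each yes/no question gives at most 1 bit, so at least ceil(log_2(1485715964481761497309522733620825737885569961284688766942216863704985393094065876545992131370884059645617234469978112000000000000000000000)) = 459 questions are needed.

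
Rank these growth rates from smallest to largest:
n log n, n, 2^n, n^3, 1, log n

Ordered by growth rate: 1 < log n < n < n log n < n^3 < 2^n.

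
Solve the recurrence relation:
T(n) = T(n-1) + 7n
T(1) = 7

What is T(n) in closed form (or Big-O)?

Unrolling: T(n) = 7 + 7*(2 + 3 + ... + n) = 7 + 7*(n(n+1)/2 - 1) = O(n^2).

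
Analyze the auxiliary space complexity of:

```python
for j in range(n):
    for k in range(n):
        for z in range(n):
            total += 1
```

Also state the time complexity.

Space complexity: O(1).
Only a constant amount of auxiliary storage is used; nothing grows with n.
Time complexity: O(n^3).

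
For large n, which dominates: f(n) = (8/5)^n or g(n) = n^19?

f(n) = (8/5)^n grows faster: (8/5)^n is exponential with base 8/5 > 1, dominating every polynomial.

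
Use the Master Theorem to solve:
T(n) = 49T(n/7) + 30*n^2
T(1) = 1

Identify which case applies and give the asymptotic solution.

a=49, b=7, f(n)=30*n^2.
log_7(49) = 2, so n^(log_b(a)) = n^2.
f(n) = Theta(n^2), so Case 2 applies.
T(n) = Theta(n^2 log n).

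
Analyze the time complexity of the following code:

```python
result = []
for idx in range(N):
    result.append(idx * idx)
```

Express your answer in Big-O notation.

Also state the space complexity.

Time complexity: O(n).
Space complexity: O(n).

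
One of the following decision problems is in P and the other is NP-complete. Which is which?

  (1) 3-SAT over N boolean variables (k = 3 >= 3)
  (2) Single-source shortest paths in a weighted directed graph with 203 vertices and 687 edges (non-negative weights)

(1) is NP-complete: 3-SAT is NP-complete (Cook-Levin); k-SAT for k>=3 reduces from 3-SAT.
(2) is P: Dijkstra's algorithm runs in O((V+E) log V).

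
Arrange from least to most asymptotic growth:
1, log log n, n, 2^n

Ordered by growth rate: 1 < log log n < n < 2^n.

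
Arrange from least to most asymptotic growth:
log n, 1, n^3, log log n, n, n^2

Ordered by growth rate: 1 < log log n < log n < n < n^2 < n^3.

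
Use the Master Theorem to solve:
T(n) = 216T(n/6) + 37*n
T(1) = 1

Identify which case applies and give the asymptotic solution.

a=216, b=6, f(n)=37*n.
log_6(216) = 3 > 1.
Since f(n) = O(n^1) is polynomially smaller than n^3, Case 1 applies.
T(n) = Theta(n^3).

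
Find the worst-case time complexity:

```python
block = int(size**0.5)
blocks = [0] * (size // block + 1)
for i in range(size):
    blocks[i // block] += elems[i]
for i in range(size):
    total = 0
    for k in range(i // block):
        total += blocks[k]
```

Time complexity: O(n * sqrt(n)).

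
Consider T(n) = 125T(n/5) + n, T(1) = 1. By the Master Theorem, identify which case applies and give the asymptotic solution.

a=125, b=5, f(n)=n.
log_5(125) = 3 > 1.
Since f(n) = O(n^1) is polynomially smaller than n^3, Case 1 applies.
T(n) = Theta(n^3).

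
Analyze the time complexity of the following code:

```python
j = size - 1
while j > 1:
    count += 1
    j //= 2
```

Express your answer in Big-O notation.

Time complexity: O(log n).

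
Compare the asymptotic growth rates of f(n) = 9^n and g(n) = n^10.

f(n) = 9^n grows faster: any exponential with base > 1 dominates every polynomial.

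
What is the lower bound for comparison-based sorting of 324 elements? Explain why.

A comparison-based sorting algorithm corresponds to a decision tree. With 324! possible permutations, the tree has 324! leaves. The height is at least log_2(324!) = Omega(n log n) by Stirling's approximation.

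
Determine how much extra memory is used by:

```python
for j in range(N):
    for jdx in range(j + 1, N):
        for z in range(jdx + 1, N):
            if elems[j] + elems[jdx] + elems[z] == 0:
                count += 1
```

Space complexity: O(1).
Only a constant amount of auxiliary storage is used; nothing grows with n.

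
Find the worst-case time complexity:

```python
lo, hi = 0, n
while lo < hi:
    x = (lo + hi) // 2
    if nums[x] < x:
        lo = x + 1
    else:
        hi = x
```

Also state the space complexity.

Time complexity: O(log n).
Space complexity: O(1).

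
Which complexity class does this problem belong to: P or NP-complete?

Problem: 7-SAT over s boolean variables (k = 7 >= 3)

This problem is NP-complete: 3-SAT is NP-complete (Cook-Levin); k-SAT for k>=3 reduces from 3-SAT.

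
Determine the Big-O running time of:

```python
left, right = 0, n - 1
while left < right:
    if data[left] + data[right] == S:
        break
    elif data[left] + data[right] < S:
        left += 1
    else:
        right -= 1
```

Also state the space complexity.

Time complexity: O(n).
Space complexity: O(1).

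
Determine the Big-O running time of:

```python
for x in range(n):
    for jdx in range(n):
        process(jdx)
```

Time complexity: O(n^2).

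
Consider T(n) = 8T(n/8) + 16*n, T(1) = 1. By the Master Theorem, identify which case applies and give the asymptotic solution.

a=8, b=8, f(n)=16*n.
log_8(8) = 1, so n^(log_b(a)) = n.
f(n) = Theta(n), so Case 2 applies.
T(n) = Theta(n log n).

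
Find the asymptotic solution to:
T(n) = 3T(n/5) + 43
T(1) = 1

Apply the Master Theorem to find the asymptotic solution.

a=3, b=5, f(n)=43. log_5(3) = 0.6826. Case 1 of Master Theorem: T(n) = O(n^0.6826).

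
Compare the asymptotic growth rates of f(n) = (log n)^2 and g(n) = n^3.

g(n) = n^3 grows faster: any positive polynomial dominates any polylog.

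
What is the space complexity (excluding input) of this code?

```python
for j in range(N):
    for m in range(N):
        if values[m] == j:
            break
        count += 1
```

Space complexity: O(1).
Only a constant amount of auxiliary storage is used; nothing grows with n.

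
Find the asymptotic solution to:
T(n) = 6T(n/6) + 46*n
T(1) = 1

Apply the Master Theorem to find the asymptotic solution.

a=6, b=6, f(n)=46*n. log_6(6) = 1. Case 2: T(n) = O(n log n).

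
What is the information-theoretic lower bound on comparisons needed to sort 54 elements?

There are 54! = 230843697339241380472092742683027581083278564571807941132288000000000000 possible orderings. Each comparison gives 1 bit. We need at least ceil(log_2(230843697339241380472092742683027581083278564571807941132288000000000000)) = 238 comparisons.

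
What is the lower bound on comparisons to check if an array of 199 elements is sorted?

To verify 199 elements are sorted, we must compare each consecutive pair. Skipping any pair allows an adversary to swap them. Therefore 198 comparisons are necessary and sufficient.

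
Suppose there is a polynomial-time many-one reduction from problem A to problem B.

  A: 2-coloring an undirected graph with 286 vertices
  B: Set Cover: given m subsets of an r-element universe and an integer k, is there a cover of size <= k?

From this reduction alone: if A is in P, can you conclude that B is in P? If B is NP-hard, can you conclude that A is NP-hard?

A poly-time reduction A <=_p B transfers tractability DOWN (B easy => A easy) and hardness UP (A hard => B hard), not the reverse.
From A in P, the reduction alone does NOT give B in P: any problem in P trivially reduces to SAT, yet SAT is not known to be in P.
From B NP-hard, the reduction alone does NOT give A NP-hard: again, easy problems reduce to hard ones.
(Here in fact A is P and B is NP-complete.)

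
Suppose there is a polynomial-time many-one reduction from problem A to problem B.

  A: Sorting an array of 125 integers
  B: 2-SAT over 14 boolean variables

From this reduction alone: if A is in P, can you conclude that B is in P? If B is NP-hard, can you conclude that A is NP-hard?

A poly-time reduction A <=_p B transfers tractability DOWN (B easy => A easy) and hardness UP (A hard => B hard), not the reverse.
From A in P, the reduction alone does NOT give B in P: any problem in P trivially reduces to SAT, yet SAT is not known to be in P.
From B NP-hard, the reduction alone does NOT give A NP-hard: again, easy problems reduce to hard ones.
(Here in fact A is P and B is P.)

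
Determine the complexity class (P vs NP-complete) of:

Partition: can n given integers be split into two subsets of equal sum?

This problem is NP-complete: Subset Sum reduces to it (one of Karp's 21 NP-complete problems).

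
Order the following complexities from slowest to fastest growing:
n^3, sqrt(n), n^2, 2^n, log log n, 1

Ordered by growth rate: 1 < log log n < sqrt(n) < n^2 < n^3 < 2^n.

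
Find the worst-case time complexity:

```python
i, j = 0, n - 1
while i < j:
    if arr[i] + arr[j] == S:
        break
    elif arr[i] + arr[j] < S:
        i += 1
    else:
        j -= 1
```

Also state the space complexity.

Time complexity: O(n).
Space complexity: O(1).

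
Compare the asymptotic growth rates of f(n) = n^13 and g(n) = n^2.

f(n) = n^13 grows faster: n^13/n^2 = n^11 -> infinity.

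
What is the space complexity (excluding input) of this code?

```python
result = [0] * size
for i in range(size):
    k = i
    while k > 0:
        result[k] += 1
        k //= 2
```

Space complexity: O(n).
Auxiliary storage grows linearly with the input size n in the worst case.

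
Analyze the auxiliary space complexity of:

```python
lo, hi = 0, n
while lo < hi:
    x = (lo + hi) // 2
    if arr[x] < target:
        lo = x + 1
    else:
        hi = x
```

Space complexity: O(1).
Only a constant amount of auxiliary storage is used; nothing grows with n.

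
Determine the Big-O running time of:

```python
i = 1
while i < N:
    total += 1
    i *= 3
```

Time complexity: O(log n).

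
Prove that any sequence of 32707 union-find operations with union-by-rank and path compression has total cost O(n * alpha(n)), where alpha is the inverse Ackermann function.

Using Tarjan's analysis with rank-based potential function. Union-by-rank keeps tree height O(log n). Path compression flattens paths during find. For n = 32707 operations, total cost is O(n * alpha(n)), effectively O(n) since alpha grows incredibly slowly.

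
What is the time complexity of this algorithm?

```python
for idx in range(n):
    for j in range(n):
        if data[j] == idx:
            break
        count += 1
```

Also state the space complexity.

Time complexity: O(n^2).
Space complexity: O(1).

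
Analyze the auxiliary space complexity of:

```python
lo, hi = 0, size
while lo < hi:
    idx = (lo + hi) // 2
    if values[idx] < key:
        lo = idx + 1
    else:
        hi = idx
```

Space complexity: O(1).
Only a constant amount of auxiliary storage is used; nothing grows with n.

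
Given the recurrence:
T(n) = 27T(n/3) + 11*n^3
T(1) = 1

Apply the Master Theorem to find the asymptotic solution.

a=27, b=3, f(n)=11*n^3. log_3(27) = 3. Case 2: T(n) = O(n^3 log n).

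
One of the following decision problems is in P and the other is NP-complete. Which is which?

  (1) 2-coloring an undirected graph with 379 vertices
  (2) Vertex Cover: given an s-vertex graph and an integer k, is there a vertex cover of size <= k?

(1) is P: 2-coloring is bipartiteness testing via BFS, O(V+E).
(2) is NP-complete: one of Karp's 21 NP-complete problems (with k part of the input; for any fixed constant k it is in P).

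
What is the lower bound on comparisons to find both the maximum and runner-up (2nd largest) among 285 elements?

Lower bound: finding the max needs 285-1 comparisons. By an adversary weight-doubling argument, the maximum element must personally win at least ceil(log_2(285)) = 9 comparisons in any correct algorithm. The 2nd largest is among those 9 direct losers, and distinguishing it requires 9-1 more comparisons. Total >= 285-1 + 9-1 = 292. A balanced tournament achieves this bound exactly.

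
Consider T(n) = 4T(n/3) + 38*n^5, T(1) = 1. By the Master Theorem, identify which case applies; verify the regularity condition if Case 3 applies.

a=4, b=3, f(n)=38*n^5.
log_3(4) = 1.262 < 5.
f(n) = Omega(n^(1.262+epsilon)) for some epsilon > 0, so Case 3 is the candidate.
Regularity: a*f(n/b) = 4*38*(n/3)^5 = (4/243)*38*n^5 <= c*f(n) with c = 4/243 < 1. Satisfied.
Case 3: T(n) = Theta(n^5).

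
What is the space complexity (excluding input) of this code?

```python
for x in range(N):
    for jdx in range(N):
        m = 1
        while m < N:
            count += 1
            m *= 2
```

Space complexity: O(1).
Only a constant amount of auxiliary storage is used; nothing grows with n.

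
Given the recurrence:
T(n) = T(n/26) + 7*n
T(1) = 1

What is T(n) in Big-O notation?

Geometric series: 7*n*(1 + 1/26 + 1/26^2 + ...) = O(n). T(n) = O(n).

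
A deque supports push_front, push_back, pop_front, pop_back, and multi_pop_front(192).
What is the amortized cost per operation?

Assign 2 credits to each push operation. A pop uses 1 saved credit. multi_pop_front(192) uses up to 192 saved credits from previous pushes. Credits never go negative. Amortized cost is O(1).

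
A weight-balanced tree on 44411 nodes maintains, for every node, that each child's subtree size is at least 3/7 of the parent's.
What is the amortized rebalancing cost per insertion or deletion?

With balance ratio 3/7, tree height is O(log_{7/3}(44411)) = O(log n). A rebalance at a node of size s costs O(s) but requires Omega(s) updates in that subtree to retrigger. Summed over the O(log n) ancestors of the touched leaf, amortized rebalancing is O(log n).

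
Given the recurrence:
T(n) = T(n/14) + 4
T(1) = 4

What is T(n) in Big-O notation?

Each step divides n by 14 and adds 4. After log_14(n) steps, T(n) = O(log n).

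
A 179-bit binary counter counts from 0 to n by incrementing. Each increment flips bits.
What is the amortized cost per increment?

Bit i flips every 2^i increments. Total flips over n increments: sum_{i=0}^{179} n/2^i < 2n. Amortized cost: 2n/n = O(1).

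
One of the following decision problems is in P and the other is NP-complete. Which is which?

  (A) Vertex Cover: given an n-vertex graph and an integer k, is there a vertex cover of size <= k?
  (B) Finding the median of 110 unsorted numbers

(A) is NP-complete: one of Karp's 21 NP-complete problems (with k part of the input; for any fixed constant k it is in P).
(B) is P: linear-time selection (median-of-medians) runs in O(n).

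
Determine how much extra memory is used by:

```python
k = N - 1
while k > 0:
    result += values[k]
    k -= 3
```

Space complexity: O(1).
Only a constant amount of auxiliary storage is used; nothing grows with n.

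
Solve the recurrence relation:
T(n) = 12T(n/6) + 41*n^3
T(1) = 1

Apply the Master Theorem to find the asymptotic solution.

a=12, b=6, f(n)=41*n^3. log_6(12) = 1.387 < 3. Case 3: T(n) = O(n^3).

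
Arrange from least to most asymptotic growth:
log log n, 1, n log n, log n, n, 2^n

Ordered by growth rate: 1 < log log n < log n < n < n log n < 2^n.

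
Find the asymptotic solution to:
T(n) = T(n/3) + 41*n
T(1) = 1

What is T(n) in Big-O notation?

Geometric series: 41*n*(1 + 1/3 + 1/3^2 + ...) = O(n). T(n) = O(n).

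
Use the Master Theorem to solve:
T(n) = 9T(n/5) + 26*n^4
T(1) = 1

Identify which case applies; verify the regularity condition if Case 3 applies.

a=9, b=5, f(n)=26*n^4.
log_5(9) = 1.365 < 4.
f(n) = Omega(n^(1.365+epsilon)) for some epsilon > 0, so Case 3 is the candidate.
Regularity: a*f(n/b) = 9*26*(n/5)^4 = (9/625)*26*n^4 <= c*f(n) with c = 9/625 < 1. Satisfied.
Case 3: T(n) = Theta(n^4).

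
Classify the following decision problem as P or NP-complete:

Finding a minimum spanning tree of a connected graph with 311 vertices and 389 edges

This problem is in P: Kruskal's / Prim's algorithms run in polynomial time.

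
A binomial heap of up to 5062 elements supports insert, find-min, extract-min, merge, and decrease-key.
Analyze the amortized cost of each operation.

A binomial heap with n <= 5062 elements has at most floor(log_2 5062) + 1 = 13 trees. Using potential Phi = number of trees: Insert adds one tree, but cascading merges reduce count -- amortized O(1). Find-min reads the cached minimum pointer: O(1). Extract-min creates O(log n) new trees: O(log n). Merge combines tree lists: O(log n). Decrease-key sifts the element up its tree of height <= log n: O(log n).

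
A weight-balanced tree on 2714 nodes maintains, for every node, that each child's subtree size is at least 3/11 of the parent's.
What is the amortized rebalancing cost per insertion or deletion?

With balance ratio 3/11, tree height is O(log_{11/3}(2714)) = O(log n). A rebalance at a node of size s costs O(s) but requires Omega(s) updates in that subtree to retrigger. Summed over the O(log n) ancestors of the touched leaf, amortized rebalancing is O(log n).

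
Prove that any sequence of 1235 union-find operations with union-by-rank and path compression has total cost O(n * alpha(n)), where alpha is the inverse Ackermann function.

Using Tarjan's analysis with rank-based potential function. Union-by-rank keeps tree height O(log n). Path compression flattens paths during find. For n = 1235 operations, total cost is O(n * alpha(n)), effectively O(n) since alpha grows incredibly slowly.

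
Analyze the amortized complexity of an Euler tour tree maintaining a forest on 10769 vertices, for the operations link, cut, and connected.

An Euler tour tree stores each tree's Euler tour as a balanced BST keyed by tour position. On 10769 vertices: link concatenates two tours via O(1) splits/joins of size <= 2*10769 (O(log n)); cut splits the tour at the two occurrences of the edge (O(log n)); connected compares BST roots (O(log n) to find the root). All O(log n) amortized.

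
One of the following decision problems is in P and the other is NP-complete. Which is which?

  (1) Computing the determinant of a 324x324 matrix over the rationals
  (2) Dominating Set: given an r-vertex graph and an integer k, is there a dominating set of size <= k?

(1) is P: Gaussian elimination runs in O(n^3).
(2) is NP-complete: reduces from Set Cover (with k part of the input).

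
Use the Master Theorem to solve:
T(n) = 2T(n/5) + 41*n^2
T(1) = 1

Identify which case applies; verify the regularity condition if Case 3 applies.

a=2, b=5, f(n)=41*n^2.
log_5(2) = 0.4307 < 2.
f(n) = Omega(n^(0.4307+epsilon)) for some epsilon > 0, so Case 3 is the candidate.
Regularity: a*f(n/b) = 2*41*(n/5)^2 = (2/25)*41*n^2 <= c*f(n) with c = 2/25 < 1. Satisfied.
Case 3: T(n) = Theta(n^2).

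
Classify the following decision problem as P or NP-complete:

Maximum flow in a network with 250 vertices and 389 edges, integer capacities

This problem is in P: Edmonds-Karp / push-relabel run in polynomial time.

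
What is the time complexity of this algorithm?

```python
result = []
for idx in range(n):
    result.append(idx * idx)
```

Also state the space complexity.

Time complexity: O(n).
Space complexity: O(n).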